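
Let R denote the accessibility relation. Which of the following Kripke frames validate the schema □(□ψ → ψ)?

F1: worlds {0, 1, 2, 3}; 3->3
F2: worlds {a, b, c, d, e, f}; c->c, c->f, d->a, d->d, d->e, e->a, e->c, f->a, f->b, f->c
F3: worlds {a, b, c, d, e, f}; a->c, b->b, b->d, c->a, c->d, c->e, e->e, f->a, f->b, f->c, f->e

Frame correspondent (Sahlqvist): ∀x ∀y (Rxy → Ryy) — i.e. shift-reflexivity.
F1: ✓.
F2: fails — Rcf but not Rff.
F3: fails — Rcd but not Rdd.
Valid on: F1.

F1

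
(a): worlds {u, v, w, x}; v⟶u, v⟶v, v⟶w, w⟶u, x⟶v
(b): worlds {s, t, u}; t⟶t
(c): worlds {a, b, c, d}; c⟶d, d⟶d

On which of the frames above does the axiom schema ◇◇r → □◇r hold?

Frame correspondent (Sahlqvist): ∀x ∀y ∀z ((xR²y ∧ xRz) → ∃w (y = w ∧ zRw)) — i.e. a generalized confluence (Geach) condition.
(a): fails — vR²u, vRu but no t with u=t and uRt.
(b): holds.
(c): holds.

(b), (c)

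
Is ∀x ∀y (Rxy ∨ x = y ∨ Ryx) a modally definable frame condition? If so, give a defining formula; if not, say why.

Not definable by any modal formula

Any modally definable frame class is closed under disjoint unions.
Take 4 disjoint single-world reflexive frames: each is trivially connected, but their disjoint union has 4 worlds with no edge between distinct components, so it is not connected.
So the class is not modally definable.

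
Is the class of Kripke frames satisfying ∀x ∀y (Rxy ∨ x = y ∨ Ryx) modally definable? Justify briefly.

If a class were modally definable it would be closed under disjoint unions (Goldblatt–Thomason).
Take 4 disjoint single-world reflexive frames: each is trivially connected, but their disjoint union has 4 worlds with no edge between distinct components, so it is not connected.
So no modal formula (or set of formulas) defines exactly the connected frames.

Not definable by any modal formula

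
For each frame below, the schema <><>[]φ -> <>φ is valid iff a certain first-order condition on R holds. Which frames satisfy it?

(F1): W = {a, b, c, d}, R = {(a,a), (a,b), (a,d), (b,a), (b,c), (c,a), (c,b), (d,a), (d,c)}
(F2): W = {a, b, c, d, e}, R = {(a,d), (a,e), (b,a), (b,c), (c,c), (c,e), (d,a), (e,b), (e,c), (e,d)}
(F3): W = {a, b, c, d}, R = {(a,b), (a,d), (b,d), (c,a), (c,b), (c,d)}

The schema corresponds to a generalized confluence (Geach) condition: forall x forall y (x R^2 y -> exists w (yRw & xRw)).
(F1): satisfies the condition.
(F2): fails — aR²b but no w with bRw and aRw.
(F3): fails — aR²d but no w with dRw and aRw.
Valid on: (F1).

(F1)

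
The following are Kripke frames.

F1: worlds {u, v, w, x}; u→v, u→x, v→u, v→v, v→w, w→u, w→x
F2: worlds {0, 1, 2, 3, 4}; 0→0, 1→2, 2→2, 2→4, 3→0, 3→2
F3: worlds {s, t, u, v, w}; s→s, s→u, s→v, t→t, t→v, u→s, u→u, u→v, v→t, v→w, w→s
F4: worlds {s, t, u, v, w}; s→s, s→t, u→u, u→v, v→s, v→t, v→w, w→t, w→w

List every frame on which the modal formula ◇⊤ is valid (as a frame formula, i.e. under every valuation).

Frame correspondent (Sahlqvist): ∀x ∃y Rxy — i.e. seriality.
F1: fails — world x has no successor.
F2: fails — world 4 has no successor.
F3: holds.
F4: fails — world t has no successor.

F3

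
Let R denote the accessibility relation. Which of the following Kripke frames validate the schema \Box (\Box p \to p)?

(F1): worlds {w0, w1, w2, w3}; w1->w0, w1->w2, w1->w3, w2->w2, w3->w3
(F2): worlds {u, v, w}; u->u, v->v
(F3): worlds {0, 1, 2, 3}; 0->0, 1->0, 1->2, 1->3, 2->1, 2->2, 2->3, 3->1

Frame correspondent (Sahlqvist): \forall x \forall y (Rxy \to Ryy) — i.e. shift-reflexivity.
(F1): fails — Rw1w0 but not Rw0w0.
(F2): condition met.
(F3): fails — R31 but not R11.

(F2)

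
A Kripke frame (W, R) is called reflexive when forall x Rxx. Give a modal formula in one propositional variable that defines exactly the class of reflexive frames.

The condition is reflexivity. The T schema □r → r defines it.
Suppose □r→r is valid. At any x set V(r)={w : Rxw}. Then □r holds at x, so r holds at x, i.e. Rxx.

□r → r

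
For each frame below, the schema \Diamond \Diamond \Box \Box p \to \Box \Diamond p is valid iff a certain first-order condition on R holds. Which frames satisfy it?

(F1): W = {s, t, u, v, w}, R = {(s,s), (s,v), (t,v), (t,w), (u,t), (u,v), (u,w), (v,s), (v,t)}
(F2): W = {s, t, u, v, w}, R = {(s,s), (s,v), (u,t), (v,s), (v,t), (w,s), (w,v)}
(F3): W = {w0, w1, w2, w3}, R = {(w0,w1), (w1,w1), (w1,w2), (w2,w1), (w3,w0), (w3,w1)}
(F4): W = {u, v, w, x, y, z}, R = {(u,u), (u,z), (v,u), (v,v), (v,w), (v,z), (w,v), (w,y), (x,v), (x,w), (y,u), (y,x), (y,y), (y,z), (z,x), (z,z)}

(F3)

The schema corresponds to a generalized confluence (Geach) condition: \forall x \forall y \forall z ((x R^2 y \wedge xRz) \to \exists w (y R^2 w \wedge zRw)).
(F1): fails — tR²s, tRw but no w* with sR²w* and wRw*.
(F2): fails — sR²t, sRs but no w* with tR²w* and sRw*.
(F3): satisfies the condition.
(F4): fails — vR²u, vRw but no t with uR²t and wRt.
Valid on: (F3).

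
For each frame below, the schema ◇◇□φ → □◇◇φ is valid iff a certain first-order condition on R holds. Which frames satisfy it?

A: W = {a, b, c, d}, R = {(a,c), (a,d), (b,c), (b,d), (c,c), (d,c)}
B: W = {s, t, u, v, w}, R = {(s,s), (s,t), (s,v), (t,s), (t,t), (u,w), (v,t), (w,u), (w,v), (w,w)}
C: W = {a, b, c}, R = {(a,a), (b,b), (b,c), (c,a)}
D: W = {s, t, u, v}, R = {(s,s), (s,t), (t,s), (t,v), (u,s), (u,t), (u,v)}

The schema corresponds to a generalized confluence (Geach) condition: ∀x ∀y ∀z ((xR²y ∧ xRz) → ∃w (yRw ∧ zR²w)).
A: condition met.
B: fails — wR²t, wRu but no w* with tRw* and uR²w*.
C: fails — bR²b, bRc but no w with bRw and cR²w.
D: fails — sR²v, sRs but no w with vRw and sR²w.
Valid on: A.

A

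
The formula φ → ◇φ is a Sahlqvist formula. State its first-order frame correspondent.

Reflexivity

This schema is equivalent to the T axiom □φ → φ.
Its frame correspondent is reflexivity — ∀x Rxx.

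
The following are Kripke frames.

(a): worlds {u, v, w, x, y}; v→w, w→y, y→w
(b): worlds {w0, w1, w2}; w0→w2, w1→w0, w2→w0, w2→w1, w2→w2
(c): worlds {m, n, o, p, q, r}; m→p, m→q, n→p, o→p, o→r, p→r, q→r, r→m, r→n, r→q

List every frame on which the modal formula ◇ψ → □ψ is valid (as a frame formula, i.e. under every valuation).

(a)

The schema corresponds to partial functionality: ∀x ∀y ∀z (Rxy ∧ Rxz → y = z).
(a): satisfies the condition.
(b): fails — w2 sees both w0 and w1.
(c): fails — m sees both p and q.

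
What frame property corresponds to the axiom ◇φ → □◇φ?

the Euclidean property

Suppose ◇φ→□◇φ is valid. Take Rxy, Rxz and set V(φ)={y}. Then ◇φ at x, so □◇φ at x, so ◇φ at z, so some w with Rzw has φ; w=y, i.e. Rzy. By symmetry of the argument, Ryz.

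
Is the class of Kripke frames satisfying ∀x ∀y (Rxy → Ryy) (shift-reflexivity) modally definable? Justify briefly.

Definable; □(□p → p) defines it

Yes: it is shift-reflexivity, defined by the T□ schema □(□p → p).
Suppose □(□p→p) is valid. Take Rxy and set V(p)={w : Ryw}. Then at y, □p holds; since □(□p→p) at x, □p→p at y, so p at y, i.e. Ryy.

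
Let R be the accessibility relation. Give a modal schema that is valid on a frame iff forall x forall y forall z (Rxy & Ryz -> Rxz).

A defining formula is □s → □□s (the 4 axiom).
Suppose □s→□□s is valid. Take Rxy, Ryz and set V(s)={w : Rxw}. Then □s at x, so □□s at x, so □s at y, so s at z, i.e. Rxz.

□s → □□s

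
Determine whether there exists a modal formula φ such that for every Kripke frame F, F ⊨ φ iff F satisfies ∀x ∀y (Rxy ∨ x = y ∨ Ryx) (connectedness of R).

No

Modal frame validity is preserved under disjoint unions.
Take 3 disjoint single-world reflexive frames: each is trivially connected, but their disjoint union has 3 worlds with no edge between distinct components, so it is not connected.
So the class is not modally definable.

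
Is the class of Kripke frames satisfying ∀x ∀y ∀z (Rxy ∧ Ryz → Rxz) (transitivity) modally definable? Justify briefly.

Yes: it is transitivity, defined by the 4 schema □q → □□q.
Suppose □q→□□q is valid. Take Rxy, Ryz and set V(q)={w : Rxw}. Then □q at x, so □□q at x, so □q at y, so q at z, i.e. Rxz.

Yes, by □q → □□q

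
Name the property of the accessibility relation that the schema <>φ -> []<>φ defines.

Suppose ◇φ→□◇φ is valid. Take Rxy, Rxz and set V(φ)={y}. Then ◇φ at x, so □◇φ at x, so ◇φ at z, so some w with Rzw has φ; w=y, i.e. Rzy. By symmetry of the argument, Ryz.

The Euclidean property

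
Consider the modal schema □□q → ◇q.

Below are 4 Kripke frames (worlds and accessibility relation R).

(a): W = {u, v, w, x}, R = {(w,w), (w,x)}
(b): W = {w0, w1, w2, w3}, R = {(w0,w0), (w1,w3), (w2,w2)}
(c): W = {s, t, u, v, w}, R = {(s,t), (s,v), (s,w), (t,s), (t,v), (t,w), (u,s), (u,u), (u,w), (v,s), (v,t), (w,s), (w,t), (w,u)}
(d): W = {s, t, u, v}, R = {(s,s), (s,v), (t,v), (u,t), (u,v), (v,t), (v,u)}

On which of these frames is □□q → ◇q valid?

This is the axiom for a generalized confluence (Geach) condition; its first-order frame correspondent is ∀x ∃w (xR²w ∧ xRw).
(a): fails — at u but no t with uR²t and uRt.
(b): fails — at w1 but no w with w1R²w and w1Rw.
(c): holds.
(d): fails — at t but no w with tR²w and tRw.
Valid on: (c).

(c)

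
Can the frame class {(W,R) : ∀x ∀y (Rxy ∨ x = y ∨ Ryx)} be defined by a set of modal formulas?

Any modally definable frame class is closed under disjoint unions.
Take 4 disjoint single-world reflexive frames: each is trivially connected, but their disjoint union has 4 worlds with no edge between distinct components, so it is not connected.
So the class is not modally definable.

No — not modally definable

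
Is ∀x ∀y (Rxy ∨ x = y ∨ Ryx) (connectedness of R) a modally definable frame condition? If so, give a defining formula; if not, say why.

If a class were modally definable it would be closed under disjoint unions (Goldblatt–Thomason).
Take 3 disjoint single-world reflexive frames: each is trivially connected, but their disjoint union has 3 worlds with no edge between distinct components, so it is not connected.
So no modal formula (or set of formulas) defines exactly the connected frames.

Not modally definable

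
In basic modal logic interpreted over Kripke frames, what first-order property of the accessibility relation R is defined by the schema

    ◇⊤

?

◇⊤ holds at w iff w has a successor, so frame-validity of ◇⊤ is exactly seriality. Equivalently via □q → ◇q:
Suppose □q→◇q is valid. At any x set V(q)=W. Then □q at x, so ◇q at x, so x has a successor.

Seriality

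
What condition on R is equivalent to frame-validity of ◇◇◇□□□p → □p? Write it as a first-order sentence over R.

This is a Sahlqvist (Geach-type) schema ◇^3□^3p → □^1◇^0p.
Minimal-valuation argument: fix x; take any y with xR^3y and any z with xR^1z. Set V(p) to the set of worlds R-reachable from y in exactly 3 steps. Then □^3p holds at y, so the antecedent holds at x; validity forces ◇^0p at z, giving a w with zR^0w and yR^3w.
First-order correspondent: ∀x ∀y ∀z ((xR³y ∧ xRz) → ∃w (yR³w ∧ z = w)).

∀x ∀y ∀z ((xR³y ∧ xRz) → ∃w (yR³w ∧ z = w))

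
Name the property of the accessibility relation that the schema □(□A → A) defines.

shift-reflexivity

This schema is the T□ axiom.
Its frame correspondent is shift-reflexivity — ∀x ∀y (Rxy → Ryy).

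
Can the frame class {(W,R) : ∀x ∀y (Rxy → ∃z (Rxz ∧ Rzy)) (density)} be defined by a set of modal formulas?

Yes: it is density, defined by the C4 schema □□r → □r.
Suppose □□r→□r is valid. Take Rxy and set V(r)={w : xR²w}. Then □□r at x, so □r at x, so r at y, i.e. ∃z(Rxz∧Rzy).

Definable; □□r → □r defines it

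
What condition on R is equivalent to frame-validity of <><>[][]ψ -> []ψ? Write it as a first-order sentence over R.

This is a Sahlqvist (Geach-type) schema ◇^2□^2ψ → □^1◇^0ψ.
Minimal-valuation argument: fix x; take any y with xR^2y and any z with xR^1z. Set V(ψ) to the set of worlds R-reachable from y in exactly 2 steps. Then □^2ψ holds at y, so the antecedent holds at x; validity forces ◇^0ψ at z, giving a w with zR^0w and yR^2w.
First-order correspondent: forall x forall y forall z ((x R^2 y & xRz) -> exists w (y R^2 w & z = w)).

forall x forall y forall z ((x R^2 y & xRz) -> exists w (y R^2 w & z = w))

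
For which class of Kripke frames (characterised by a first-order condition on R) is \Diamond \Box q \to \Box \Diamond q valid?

convergence

Suppose ◇□q→□◇q is valid. Take Rxy, Rxz and set V(q)={w : Ryw}. Then □q at y so ◇□q at x, so □◇q at x, so ◇q at z, giving w with Rzw and Ryw.
Conversely, any frame satisfying \forall x \forall y \forall z (Rxy \wedge Rxz \to \exists w (Ryw \wedge Rzw)) validates the schema.
So the correspondent is convergence.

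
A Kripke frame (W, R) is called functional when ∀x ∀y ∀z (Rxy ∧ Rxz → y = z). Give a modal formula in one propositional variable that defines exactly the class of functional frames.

The condition is partial functionality. The CD schema ◇s → □s defines it.
Suppose ◇s→□s is valid. Take Rxy, Rxz and set V(s)={y}. Then ◇s at x, so □s at x, so s at z, i.e. z=y.

◇s → □s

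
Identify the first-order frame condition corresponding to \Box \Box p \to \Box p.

Suppose □□p→□p is valid. Take Rxy and set V(p)={w : xR²w}. Then □□p at x, so □p at x, so p at y, i.e. ∃z(Rxz∧Rzy).
Conversely, any frame satisfying \forall x \forall y (Rxy \to \exists z (Rxz \wedge Rzy)) validates the schema.
Frame condition: \forall x \forall y (Rxy \to \exists z (Rxz \wedge Rzy)).

density: \forall x \forall y (Rxy \to \exists z (Rxz \wedge Rzy))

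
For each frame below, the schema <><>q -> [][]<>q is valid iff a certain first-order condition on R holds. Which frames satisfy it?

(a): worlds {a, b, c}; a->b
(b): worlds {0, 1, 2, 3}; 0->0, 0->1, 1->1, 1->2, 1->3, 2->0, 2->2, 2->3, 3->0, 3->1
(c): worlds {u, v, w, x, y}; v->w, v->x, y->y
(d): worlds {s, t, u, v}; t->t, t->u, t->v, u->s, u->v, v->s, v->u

(a), (c)

The schema corresponds to a generalized confluence (Geach) condition: forall x forall y forall z ((x R^2 y & x R^2 z) -> exists w (y = w & zRw)).
(a): condition met.
(b): fails — 0R²0, 0R²1 but no w with 0=w and 1Rw.
(c): condition met.
(d): fails — tR²s, tR²s but no w with s=w and sRw.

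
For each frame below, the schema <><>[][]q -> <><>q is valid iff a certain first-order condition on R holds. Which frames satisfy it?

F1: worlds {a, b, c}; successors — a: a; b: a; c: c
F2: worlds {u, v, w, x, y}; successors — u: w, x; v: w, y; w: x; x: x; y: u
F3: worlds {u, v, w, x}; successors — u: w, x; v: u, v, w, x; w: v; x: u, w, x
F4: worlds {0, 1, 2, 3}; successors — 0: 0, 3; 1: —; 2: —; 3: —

The schema corresponds to a generalized confluence (Geach) condition: forall x forall y (x R^2 y -> exists w (y R^2 w & x R^2 w)).
F1: holds.
F2: holds.
F3: holds.
F4: fails — 0R²3 but no w with 3R²w and 0R²w.

F1, F2, F3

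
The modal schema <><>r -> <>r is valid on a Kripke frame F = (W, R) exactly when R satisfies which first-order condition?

transitivity: forall x forall y forall z (Rxy & Ryz -> Rxz)

This is a form of the 4 axiom.
Its frame correspondent is transitivity — forall x forall y forall z (Rxy & Ryz -> Rxz).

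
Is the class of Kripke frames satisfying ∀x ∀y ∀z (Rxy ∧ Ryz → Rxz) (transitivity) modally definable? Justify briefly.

The condition is transitivity. A defining modal formula is □r → □□r.

Definable; □r → □□r defines it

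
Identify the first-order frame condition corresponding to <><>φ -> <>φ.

Transitivity

Equivalently (dual form): □φ → □□φ.
Suppose □φ→□□φ is valid. Take Rxy, Ryz and set V(φ)={w : Rxw}. Then □φ at x, so □□φ at x, so □φ at y, so φ at z, i.e. Rxz.
Conversely, on a frame with transitivity the schema holds at every world under every valuation.
So the correspondent is transitivity.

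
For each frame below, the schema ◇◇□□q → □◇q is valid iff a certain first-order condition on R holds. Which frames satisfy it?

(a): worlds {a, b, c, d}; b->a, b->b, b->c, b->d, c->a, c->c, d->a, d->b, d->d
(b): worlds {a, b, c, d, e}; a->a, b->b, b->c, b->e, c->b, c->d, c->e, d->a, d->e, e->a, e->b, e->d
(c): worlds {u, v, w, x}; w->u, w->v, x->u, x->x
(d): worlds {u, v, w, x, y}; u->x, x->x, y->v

(d)

Frame correspondent (Sahlqvist): ∀x ∀y ∀z ((xR²y ∧ xRz) → ∃w (yR²w ∧ zRw)) — i.e. a generalized confluence (Geach) condition.
(a): fails — bR²a, bRa but no w with aR²w and aRw.
(b): fails — bR²a, bRb but no w with aR²w and bRw.
(c): fails — xR²u, xRu but no t with uR²t and uRt.
(d): satisfies the condition.
Valid on: (d).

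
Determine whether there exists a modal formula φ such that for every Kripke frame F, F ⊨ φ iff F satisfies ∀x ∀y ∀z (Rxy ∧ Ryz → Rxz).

Yes: it is transitivity, defined by the 4 schema □p → □□p.
Suppose □p→□□p is valid. Take Rxy, Ryz and set V(p)={w : Rxw}. Then □p at x, so □□p at x, so □p at y, so p at z, i.e. Rxz.

Yes, by □p → □□p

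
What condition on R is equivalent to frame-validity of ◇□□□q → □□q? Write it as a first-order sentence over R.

This is a Sahlqvist (Geach-type) schema ◇^1□^3q → □^2◇^0q.
Minimal-valuation argument: fix x; take any y with xR^1y and any z with xR^2z. Set V(q) to the set of worlds R-reachable from y in exactly 3 steps. Then □^3q holds at y, so the antecedent holds at x; validity forces ◇^0q at z, giving a w with zR^0w and yR^3w.
First-order correspondent: ∀x ∀y ∀z ((xRy ∧ xR²z) → ∃w (yR³w ∧ z = w)).

∀x ∀y ∀z ((xRy ∧ xR²z) → ∃w (yR³w ∧ z = w))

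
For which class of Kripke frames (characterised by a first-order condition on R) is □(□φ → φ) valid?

Suppose □(□φ→φ) is valid. Take Rxy and set V(φ)={w : Ryw}. Then at y, □φ holds; since □(□φ→φ) at x, □φ→φ at y, so φ at y, i.e. Ryy.

shift-reflexivity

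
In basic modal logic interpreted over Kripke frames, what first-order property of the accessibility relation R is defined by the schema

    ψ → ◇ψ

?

reflexivity: ∀x Rxx

This is a form of the T axiom.
It corresponds to reflexivity: ∀x Rxx.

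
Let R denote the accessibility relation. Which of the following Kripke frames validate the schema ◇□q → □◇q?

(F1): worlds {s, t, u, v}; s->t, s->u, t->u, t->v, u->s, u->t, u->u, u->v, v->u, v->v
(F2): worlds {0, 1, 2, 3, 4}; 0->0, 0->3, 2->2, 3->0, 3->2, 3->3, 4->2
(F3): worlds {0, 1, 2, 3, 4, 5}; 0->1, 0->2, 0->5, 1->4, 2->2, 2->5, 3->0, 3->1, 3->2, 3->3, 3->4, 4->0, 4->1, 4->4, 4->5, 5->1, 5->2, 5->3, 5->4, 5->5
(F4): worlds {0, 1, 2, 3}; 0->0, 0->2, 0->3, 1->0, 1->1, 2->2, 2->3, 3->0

Frame correspondent (Sahlqvist): ∀x ∀y ∀z (Rxy ∧ Rxz → ∃w (Ryw ∧ Rzw)) — i.e. convergence.
(F1): holds.
(F2): fails — R32 and R30 but 2 and 0 have no common successor.
(F3): fails — R01 and R02 but 1 and 2 have no common successor.
(F4): fails — R02 and R03 but 2 and 3 have no common successor.

(F1)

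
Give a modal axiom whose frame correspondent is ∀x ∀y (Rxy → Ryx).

r → □◇r

A defining formula is r → □◇r (the B axiom).
Suppose r→□◇r is valid. Take Rxy and set V(r)={x}. Then r at x, so □◇r at x, so ◇r at y, so some z with Ryz has r; z=x, i.e. Ryx.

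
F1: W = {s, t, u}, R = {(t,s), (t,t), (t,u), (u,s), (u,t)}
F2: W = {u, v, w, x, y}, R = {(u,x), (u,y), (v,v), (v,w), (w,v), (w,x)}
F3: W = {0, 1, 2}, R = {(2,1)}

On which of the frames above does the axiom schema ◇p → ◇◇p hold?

F1

This is the axiom for a generalized confluence (Geach) condition; its first-order frame correspondent is ∀x ∀y (xRy → ∃w (y = w ∧ xR²w)).
F1: holds.
F2: fails — uRx but no t with x=t and uR²t.
F3: fails — 2R1 but no w with 1=w and 2R²w.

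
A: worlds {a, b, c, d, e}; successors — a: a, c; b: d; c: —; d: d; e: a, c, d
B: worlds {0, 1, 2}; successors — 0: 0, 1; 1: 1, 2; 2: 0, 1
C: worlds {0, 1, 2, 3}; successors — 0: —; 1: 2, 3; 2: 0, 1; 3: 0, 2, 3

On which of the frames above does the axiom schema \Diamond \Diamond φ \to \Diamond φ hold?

The schema corresponds to transitivity: \forall x \forall y \forall z (Rxy \wedge Ryz \to Rxz).
A: ✓.
B: fails — R12 and R20 but not R10.
C: fails — R32 and R21 but not R31.

A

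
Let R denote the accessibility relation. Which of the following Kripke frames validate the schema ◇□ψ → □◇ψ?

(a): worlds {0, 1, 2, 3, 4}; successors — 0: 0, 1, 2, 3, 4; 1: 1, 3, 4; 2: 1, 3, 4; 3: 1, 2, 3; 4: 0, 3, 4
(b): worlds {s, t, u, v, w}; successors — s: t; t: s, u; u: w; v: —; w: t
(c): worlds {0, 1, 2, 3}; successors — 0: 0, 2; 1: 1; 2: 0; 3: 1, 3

(a), (c)

Frame correspondent (Sahlqvist): ∀x ∀y ∀z (Rxy ∧ Rxz → ∃w (Ryw ∧ Rzw)) — i.e. convergence.
(a): holds.
(b): fails — Rts and Rtu but s and u have no common successor.
(c): holds.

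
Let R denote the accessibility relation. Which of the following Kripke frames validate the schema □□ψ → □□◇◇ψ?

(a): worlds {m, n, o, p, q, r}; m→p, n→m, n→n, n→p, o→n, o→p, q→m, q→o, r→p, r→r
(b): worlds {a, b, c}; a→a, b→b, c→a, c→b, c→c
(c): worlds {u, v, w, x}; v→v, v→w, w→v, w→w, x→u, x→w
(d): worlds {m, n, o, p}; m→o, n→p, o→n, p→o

(b), (c)

The schema corresponds to a generalized confluence (Geach) condition: ∀x ∀z (xR²z → ∃w (xR²w ∧ zR²w)).
(a): fails — nR²m but no w with nR²w and mR²w.
(b): holds.
(c): holds.
(d): fails — mR²n but no w with mR²w and nR²w.
Valid on: (b), (c).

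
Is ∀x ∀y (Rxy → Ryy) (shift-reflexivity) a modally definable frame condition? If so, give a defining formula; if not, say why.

Definable; □(□r → r) defines it

Yes: it is shift-reflexivity, defined by the T□ schema □(□r → r).
Suppose □(□r→r) is valid. Take Rxy and set V(r)={w : Ryw}. Then at y, □r holds; since □(□r→r) at x, □r→r at y, so r at y, i.e. Ryy.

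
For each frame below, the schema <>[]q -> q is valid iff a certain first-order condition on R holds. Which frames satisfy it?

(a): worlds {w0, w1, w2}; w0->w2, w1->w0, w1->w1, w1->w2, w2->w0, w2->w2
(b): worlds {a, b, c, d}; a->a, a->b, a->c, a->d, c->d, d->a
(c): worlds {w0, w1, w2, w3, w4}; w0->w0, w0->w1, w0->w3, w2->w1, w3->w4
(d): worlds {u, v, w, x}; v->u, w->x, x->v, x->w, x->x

none

The schema corresponds to symmetry: forall x forall y (Rxy -> Ryx).
(a): fails — Rw1w2 but not Rw2w1.
(b): fails — Rcd but not Rdc.
(c): fails — Rw0w1 but not Rw1w0.
(d): fails — Rvu but not Ruv.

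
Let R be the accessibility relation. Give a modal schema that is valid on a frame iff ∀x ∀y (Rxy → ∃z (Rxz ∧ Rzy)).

A defining formula is □□s → □s (the C4 axiom).
Suppose □□s→□s is valid. Take Rxy and set V(s)={w : xR²w}. Then □□s at x, so □s at x, so s at y, i.e. ∃z(Rxz∧Rzy).

□□s → □s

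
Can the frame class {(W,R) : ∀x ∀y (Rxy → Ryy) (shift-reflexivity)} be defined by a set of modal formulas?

Yes, by □(□q → q)

Yes: it is shift-reflexivity, defined by the T□ schema □(□q → q).
Suppose □(□q→q) is valid. Take Rxy and set V(q)={w : Ryw}. Then at y, □q holds; since □(□q→q) at x, □q→q at y, so q at y, i.e. Ryy.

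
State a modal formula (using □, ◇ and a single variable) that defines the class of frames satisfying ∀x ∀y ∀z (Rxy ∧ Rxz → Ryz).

◇q → □◇q

The condition is the Euclidean property. The 5 schema ◇q → □◇q defines it.
Suppose ◇q→□◇q is valid. Take Rxy, Rxz and set V(q)={y}. Then ◇q at x, so □◇q at x, so ◇q at z, so some w with Rzw has q; w=y, i.e. Rzy. By symmetry of the argument, Ryz.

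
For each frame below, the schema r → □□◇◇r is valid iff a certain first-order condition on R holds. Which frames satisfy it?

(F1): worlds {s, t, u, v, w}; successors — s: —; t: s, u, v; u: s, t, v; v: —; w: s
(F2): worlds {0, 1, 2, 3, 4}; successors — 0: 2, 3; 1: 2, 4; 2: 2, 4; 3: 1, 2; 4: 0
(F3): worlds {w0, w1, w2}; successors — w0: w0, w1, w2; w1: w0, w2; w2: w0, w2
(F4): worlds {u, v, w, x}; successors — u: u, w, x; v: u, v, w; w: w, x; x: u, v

(F3), (F4)

The schema corresponds to a generalized confluence (Geach) condition: ∀x ∀z (xR²z → ∃w (x = w ∧ zR²w)).
(F1): fails — tR²s but no w* with t=w* and sR²w*.
(F2): fails — 0R²4 but no w with 0=w and 4R²w.
(F3): ✓.
(F4): ✓.
Valid on: (F3), (F4).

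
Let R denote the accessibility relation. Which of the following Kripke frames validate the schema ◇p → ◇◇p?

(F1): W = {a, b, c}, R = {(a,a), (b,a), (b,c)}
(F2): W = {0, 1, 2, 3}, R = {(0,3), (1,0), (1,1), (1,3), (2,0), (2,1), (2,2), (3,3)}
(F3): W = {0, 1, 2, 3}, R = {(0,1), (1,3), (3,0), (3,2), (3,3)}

This is the axiom for a generalized confluence (Geach) condition; its first-order frame correspondent is ∀x ∀y (xRy → ∃w (y = w ∧ xR²w)).
(F1): fails — bRc but no w with c=w and bR²w.
(F2): satisfies the condition.
(F3): fails — 0R1 but no w with 1=w and 0R²w.
Valid on: (F2).

(F2)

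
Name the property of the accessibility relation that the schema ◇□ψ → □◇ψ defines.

Suppose ◇□ψ→□◇ψ is valid. Take Rxy, Rxz and set V(ψ)={w : Ryw}. Then □ψ at y so ◇□ψ at x, so □◇ψ at x, so ◇ψ at z, giving w with Rzw and Ryw.
Conversely, any frame satisfying ∀x ∀y ∀z (Rxy ∧ Rxz → ∃w (Ryw ∧ Rzw)) validates the schema.
So the correspondent is convergence.

Convergence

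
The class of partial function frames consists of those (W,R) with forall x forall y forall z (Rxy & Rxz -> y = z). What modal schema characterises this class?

A defining formula is ◇q → □q (the CD axiom).
Suppose ◇q→□q is valid. Take Rxy, Rxz and set V(q)={y}. Then ◇q at x, so □q at x, so q at z, i.e. z=y.

◇q → □q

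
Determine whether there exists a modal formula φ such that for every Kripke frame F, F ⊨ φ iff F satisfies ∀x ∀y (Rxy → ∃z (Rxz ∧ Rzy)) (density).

The condition is density. A defining modal formula is □□p → □p.
Suppose □□p→□p is valid. Take Rxy and set V(p)={w : xR²w}. Then □□p at x, so □p at x, so p at y, i.e. ∃z(Rxz∧Rzy).

Definable; □□p → □p defines it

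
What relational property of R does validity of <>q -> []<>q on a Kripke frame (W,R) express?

the Euclidean property: forall x forall y forall z (Rxy & Rxz -> Ryz)

Suppose ◇q→□◇q is valid. Take Rxy, Rxz and set V(q)={y}. Then ◇q at x, so □◇q at x, so ◇q at z, so some w with Rzw has q; w=y, i.e. Rzy. By symmetry of the argument, Ryz.
The converse is a direct semantic check.
So the correspondent is the Euclidean property.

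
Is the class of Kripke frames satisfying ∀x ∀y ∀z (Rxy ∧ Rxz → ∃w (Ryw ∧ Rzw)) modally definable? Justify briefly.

Yes, by ◇□p → □◇p

The condition is convergence. A defining modal formula is ◇□p → □◇p.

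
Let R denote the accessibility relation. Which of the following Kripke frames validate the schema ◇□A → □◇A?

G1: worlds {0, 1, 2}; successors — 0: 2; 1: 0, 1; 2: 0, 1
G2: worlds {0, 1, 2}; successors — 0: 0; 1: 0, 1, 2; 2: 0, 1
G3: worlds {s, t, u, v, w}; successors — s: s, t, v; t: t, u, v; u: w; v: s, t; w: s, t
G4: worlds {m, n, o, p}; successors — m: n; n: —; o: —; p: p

G2

The schema corresponds to convergence: ∀x ∀y ∀z (Rxy ∧ Rxz → ∃w (Ryw ∧ Rzw)).
G1: fails — R10 and R11 but 0 and 1 have no common successor.
G2: condition met.
G3: fails — Rtv and Rtu but v and u have no common successor.
G4: fails — Rmn and Rmn but n and n have no common successor.
Valid on: G2.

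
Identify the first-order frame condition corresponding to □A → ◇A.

Seriality

Suppose □A→◇A is valid. At any x set V(A)=W. Then □A at x, so ◇A at x, so x has a successor.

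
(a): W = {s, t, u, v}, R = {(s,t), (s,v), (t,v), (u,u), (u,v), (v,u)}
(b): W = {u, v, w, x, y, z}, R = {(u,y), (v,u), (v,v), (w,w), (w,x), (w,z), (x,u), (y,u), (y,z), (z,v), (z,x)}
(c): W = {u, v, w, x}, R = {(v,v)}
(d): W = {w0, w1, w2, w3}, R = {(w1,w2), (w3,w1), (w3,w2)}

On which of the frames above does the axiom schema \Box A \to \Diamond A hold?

This is the axiom for seriality; its first-order frame correspondent is \forall x \exists y Rxy.
(a): satisfies the condition.
(b): satisfies the condition.
(c): fails — world u has no successor.
(d): fails — world w0 has no successor.

(a), (b)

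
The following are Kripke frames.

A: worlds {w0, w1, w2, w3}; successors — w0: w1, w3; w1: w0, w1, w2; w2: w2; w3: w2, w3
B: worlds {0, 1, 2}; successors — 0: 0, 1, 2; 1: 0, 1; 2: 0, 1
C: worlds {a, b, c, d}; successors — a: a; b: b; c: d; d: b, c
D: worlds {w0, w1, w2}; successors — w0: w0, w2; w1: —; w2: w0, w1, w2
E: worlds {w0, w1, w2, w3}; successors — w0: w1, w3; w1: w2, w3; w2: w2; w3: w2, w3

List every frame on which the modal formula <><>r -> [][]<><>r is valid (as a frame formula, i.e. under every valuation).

B

This is the axiom for a generalized confluence (Geach) condition; its first-order frame correspondent is forall x forall y forall z ((x R^2 y & x R^2 z) -> exists w (y = w & z R^2 w)).
A: fails — w0R²w0, w0R²w2 but no w with w0=w and w2R²w.
B: satisfies the condition.
C: fails — cR²c, cR²b but no w with c=w and bR²w.
D: fails — w0R²w0, w0R²w1 but no w with w0=w and w1R²w.
E: fails — w0R²w3, w0R²w2 but no w with w3=w and w2R²w.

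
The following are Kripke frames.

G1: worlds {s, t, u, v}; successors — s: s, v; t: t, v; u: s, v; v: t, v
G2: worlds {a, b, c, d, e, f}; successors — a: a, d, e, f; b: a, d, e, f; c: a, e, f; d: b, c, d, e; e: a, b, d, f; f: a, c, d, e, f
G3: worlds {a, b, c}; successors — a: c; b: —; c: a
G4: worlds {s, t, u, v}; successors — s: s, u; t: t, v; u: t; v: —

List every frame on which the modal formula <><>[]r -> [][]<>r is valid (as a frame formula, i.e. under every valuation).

This is the axiom for a generalized confluence (Geach) condition; its first-order frame correspondent is forall x forall y forall z ((x R^2 y & x R^2 z) -> exists w (yRw & zRw)).
G1: ✓.
G2: ✓.
G3: ✓.
G4: fails — sR²s, sR²t but no w with sRw and tRw.

G1, G2, G3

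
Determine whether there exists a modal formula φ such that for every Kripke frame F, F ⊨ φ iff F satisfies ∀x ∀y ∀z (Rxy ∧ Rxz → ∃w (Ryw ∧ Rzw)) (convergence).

Yes: it is convergence, defined by the .2 schema ◇□p → □◇p.
Suppose ◇□p→□◇p is valid. Take Rxy, Rxz and set V(p)={w : Ryw}. Then □p at y so ◇□p at x, so □◇p at x, so ◇p at z, giving w with Rzw and Ryw.

Definable; ◇□p → □◇p defines it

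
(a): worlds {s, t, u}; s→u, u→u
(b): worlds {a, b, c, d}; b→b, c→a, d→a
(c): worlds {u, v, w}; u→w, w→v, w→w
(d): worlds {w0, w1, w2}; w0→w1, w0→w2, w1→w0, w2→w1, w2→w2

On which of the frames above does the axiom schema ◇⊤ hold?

This is the axiom for seriality; its first-order frame correspondent is ∀x ∃y Rxy.
(a): fails — world t has no successor.
(b): fails — world a has no successor.
(c): fails — world v has no successor.
(d): ✓.
Valid on: (d).

(d)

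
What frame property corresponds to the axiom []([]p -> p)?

Suppose □(□p→p) is valid. Take Rxy and set V(p)={w : Ryw}. Then at y, □p holds; since □(□p→p) at x, □p→p at y, so p at y, i.e. Ryy.

Shift-reflexivity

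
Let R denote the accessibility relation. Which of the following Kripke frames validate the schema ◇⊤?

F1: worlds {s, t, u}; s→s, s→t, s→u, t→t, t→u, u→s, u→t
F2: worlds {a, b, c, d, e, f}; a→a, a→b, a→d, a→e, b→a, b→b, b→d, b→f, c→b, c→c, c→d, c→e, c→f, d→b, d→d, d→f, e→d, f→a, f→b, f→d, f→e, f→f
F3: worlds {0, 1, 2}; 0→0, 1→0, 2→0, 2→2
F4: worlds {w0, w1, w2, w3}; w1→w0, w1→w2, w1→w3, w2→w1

F1, F2, F3

This is the axiom for seriality; its first-order frame correspondent is ∀x ∃y Rxy.
F1: ✓.
F2: ✓.
F3: ✓.
F4: fails — world w0 has no successor.
Valid on: F1, F2, F3.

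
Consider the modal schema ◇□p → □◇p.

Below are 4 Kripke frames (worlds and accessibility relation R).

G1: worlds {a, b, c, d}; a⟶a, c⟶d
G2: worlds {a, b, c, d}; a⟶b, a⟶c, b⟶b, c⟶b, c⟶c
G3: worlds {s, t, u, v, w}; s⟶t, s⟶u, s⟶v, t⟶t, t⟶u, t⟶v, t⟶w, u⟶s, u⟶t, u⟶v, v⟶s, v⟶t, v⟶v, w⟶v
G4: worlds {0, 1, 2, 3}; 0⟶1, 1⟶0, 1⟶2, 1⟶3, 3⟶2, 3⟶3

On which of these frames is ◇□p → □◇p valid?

This is the axiom for convergence; its first-order frame correspondent is ∀x ∀y ∀z (Rxy ∧ Rxz → ∃w (Ryw ∧ Rzw)).
G1: fails — Rcd and Rcd but d and d have no common successor.
G2: ✓.
G3: ✓.
G4: fails — R10 and R12 but 0 and 2 have no common successor.

G2, G3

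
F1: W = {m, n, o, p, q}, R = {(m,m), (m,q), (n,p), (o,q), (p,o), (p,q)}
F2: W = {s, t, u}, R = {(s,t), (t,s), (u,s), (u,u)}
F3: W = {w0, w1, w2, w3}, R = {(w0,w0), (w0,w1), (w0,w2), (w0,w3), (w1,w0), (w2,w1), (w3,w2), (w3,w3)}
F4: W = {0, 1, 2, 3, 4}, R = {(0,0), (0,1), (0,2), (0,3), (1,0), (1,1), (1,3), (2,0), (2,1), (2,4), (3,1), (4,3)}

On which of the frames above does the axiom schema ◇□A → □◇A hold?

This is the axiom for convergence; its first-order frame correspondent is ∀x ∀y ∀z (Rxy ∧ Rxz → ∃w (Ryw ∧ Rzw)).
F1: fails — Rmq and Rmq but q and q have no common successor.
F2: fails — Rus and Ruu but s and u have no common successor.
F3: fails — Rw0w1 and Rw0w2 but w1 and w2 have no common successor.
F4: holds.
Valid on: F4.

F4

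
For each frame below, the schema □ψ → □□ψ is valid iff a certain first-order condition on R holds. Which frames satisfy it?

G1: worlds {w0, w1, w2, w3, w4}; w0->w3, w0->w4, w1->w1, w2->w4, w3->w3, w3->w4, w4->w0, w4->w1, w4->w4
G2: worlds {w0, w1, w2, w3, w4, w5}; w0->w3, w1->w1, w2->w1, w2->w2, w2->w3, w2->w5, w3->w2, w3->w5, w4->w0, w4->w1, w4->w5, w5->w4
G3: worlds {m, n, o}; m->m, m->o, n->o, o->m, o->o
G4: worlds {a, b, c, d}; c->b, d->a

G4

The schema corresponds to transitivity: ∀x ∀y ∀z (Rxy ∧ Ryz → Rxz).
G1: fails — Rw0w4 and Rw4w1 but not Rw0w1.
G2: fails — Rw3w5 and Rw5w4 but not Rw3w4.
G3: fails — Rno and Rom but not Rnm.
G4: ✓.
Valid on: G4.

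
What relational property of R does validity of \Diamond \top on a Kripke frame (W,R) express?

◇⊤ holds at w iff w has a successor, so frame-validity of ◇⊤ is exactly seriality. Equivalently via □φ → ◇φ:
Suppose □φ→◇φ is valid. At any x set V(φ)=W. Then □φ at x, so ◇φ at x, so x has a successor.
Conversely, on a frame with seriality the schema holds at every world under every valuation.
So the correspondent is seriality.

seriality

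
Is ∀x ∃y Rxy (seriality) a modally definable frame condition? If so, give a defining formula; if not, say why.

Yes — defined by □r → ◇r

Yes: it is seriality, defined by the D schema □r → ◇r.
Suppose □r→◇r is valid. At any x set V(r)=W. Then □r at x, so ◇r at x, so x has a successor.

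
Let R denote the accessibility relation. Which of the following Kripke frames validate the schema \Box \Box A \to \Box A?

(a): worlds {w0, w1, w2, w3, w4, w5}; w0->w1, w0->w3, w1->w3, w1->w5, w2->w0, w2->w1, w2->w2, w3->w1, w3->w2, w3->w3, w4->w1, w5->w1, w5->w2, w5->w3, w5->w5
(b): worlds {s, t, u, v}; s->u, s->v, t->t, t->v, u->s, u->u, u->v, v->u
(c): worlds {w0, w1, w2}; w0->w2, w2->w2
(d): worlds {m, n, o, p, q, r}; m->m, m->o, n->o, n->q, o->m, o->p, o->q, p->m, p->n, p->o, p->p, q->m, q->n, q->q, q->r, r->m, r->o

(b), (c)

Frame correspondent (Sahlqvist): \forall x \forall y (Rxy \to \exists z (Rxz \wedge Rzy)) — i.e. density.
(a): fails — Rw4w1 but no z with Rw4z and Rzw1.
(b): satisfies the condition.
(c): satisfies the condition.
(d): fails — Rno but no z with Rnz and Rzo.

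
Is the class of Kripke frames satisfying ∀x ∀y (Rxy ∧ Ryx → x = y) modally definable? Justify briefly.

No — not modally definable

If a class were modally definable it would be closed under surjective bounded morphisms (Goldblatt–Thomason).
The 6-cycle (worlds w0,w1,w2,w3,w4,w5 with w0→w1→w2→w3→w4→w5→w0) is antisymmetric. Sending even-indexed worlds to • and odd-indexed worlds to ∘ is a surjective bounded morphism onto the two-world frame with •↔∘, which is not antisymmetric.
So the class is not modally definable.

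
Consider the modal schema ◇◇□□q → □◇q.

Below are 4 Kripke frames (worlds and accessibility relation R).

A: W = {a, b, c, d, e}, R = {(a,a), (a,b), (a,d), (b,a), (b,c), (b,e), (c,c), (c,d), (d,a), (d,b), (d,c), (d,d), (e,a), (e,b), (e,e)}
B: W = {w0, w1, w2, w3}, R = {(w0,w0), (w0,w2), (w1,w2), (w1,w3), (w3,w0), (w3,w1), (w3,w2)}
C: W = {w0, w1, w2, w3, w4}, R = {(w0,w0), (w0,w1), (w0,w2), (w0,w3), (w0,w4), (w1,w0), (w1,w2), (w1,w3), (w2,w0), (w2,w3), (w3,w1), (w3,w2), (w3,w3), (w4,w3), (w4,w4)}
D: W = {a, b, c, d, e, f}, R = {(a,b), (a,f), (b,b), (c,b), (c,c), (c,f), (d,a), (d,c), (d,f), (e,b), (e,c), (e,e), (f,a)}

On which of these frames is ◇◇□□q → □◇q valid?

A, C

The schema corresponds to a generalized confluence (Geach) condition: ∀x ∀y ∀z ((xR²y ∧ xRz) → ∃w (yR²w ∧ zRw)).
A: ✓.
B: fails — w0R²w0, w0Rw2 but no w with w0R²w and w2Rw.
C: ✓.
D: fails — aR²b, aRf but no w with bR²w and fRw.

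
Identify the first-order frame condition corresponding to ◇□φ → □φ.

the Euclidean property: ∀x ∀y ∀z (Rxy ∧ Rxz → Ryz)

This is a form of the 5 axiom.
Its frame correspondent is the Euclidean property — ∀x ∀y ∀z (Rxy ∧ Rxz → Ryz).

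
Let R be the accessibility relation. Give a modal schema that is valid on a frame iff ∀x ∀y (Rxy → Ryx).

This is symmetry; the standard corresponding axiom is B: r → □◇r.
Suppose r→□◇r is valid. Take Rxy and set V(r)={x}. Then r at x, so □◇r at x, so ◇r at y, so some z with Ryz has r; z=x, i.e. Ryx.

r → □◇r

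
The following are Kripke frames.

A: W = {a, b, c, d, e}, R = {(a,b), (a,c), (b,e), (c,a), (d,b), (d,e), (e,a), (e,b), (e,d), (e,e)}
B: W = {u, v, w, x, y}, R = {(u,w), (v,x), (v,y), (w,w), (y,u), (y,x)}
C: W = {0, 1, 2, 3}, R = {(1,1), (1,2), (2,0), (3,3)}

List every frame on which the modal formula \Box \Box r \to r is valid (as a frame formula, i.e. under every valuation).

A

Frame correspondent (Sahlqvist): \forall x \exists w (x R^2 w \wedge x = w) — i.e. a generalized confluence (Geach) condition.
A: satisfies the condition.
B: fails — at u but no t with uR²t and u=t.
C: fails — at 0 but no w with 0R²w and 0=w.
Valid on: A.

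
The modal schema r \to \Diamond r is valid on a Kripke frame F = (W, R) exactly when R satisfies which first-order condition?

This is frame-equivalent to □r → r (substitute ¬r for r and contrapose).
Suppose □r→r is valid. At any x set V(r)={w : Rxw}. Then □r holds at x, so r holds at x, i.e. Rxx.
The converse is a direct semantic check.
Frame condition: \forall x Rxx.

reflexivity: \forall x Rxx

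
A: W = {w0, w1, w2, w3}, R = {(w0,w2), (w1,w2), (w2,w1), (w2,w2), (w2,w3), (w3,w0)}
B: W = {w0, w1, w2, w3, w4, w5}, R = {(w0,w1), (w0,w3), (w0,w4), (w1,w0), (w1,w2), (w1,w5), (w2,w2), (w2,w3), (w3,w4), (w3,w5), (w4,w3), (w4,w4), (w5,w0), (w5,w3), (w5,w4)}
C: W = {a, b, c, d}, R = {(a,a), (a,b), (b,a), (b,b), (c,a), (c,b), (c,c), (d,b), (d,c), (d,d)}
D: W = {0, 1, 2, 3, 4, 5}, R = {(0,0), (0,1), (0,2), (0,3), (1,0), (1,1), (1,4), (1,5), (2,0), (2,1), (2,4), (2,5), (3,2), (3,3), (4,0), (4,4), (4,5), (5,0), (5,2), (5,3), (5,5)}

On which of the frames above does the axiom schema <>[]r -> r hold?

none

The schema corresponds to symmetry: forall x forall y (Rxy -> Ryx).
A: fails — Rw3w0 but not Rw0w3.
B: fails — Rw1w5 but not Rw5w1.
C: fails — Rdc but not Rcd.
D: fails — R53 but not R35.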